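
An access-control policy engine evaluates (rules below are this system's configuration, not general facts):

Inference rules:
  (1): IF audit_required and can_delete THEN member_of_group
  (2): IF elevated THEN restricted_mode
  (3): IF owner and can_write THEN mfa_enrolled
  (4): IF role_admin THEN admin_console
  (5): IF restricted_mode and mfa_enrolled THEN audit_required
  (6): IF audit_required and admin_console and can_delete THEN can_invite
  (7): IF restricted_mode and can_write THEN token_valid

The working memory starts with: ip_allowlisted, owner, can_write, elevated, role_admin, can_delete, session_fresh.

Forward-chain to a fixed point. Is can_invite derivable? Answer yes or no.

Round 1 fires (2), (3), (4), giving restricted_mode, mfa_enrolled, admin_console.
Round 2 fires (5), (7), giving audit_required, token_valid.
Round 3 fires (1), (6), giving member_of_group, can_invite.
can_invite appears in round 3, so it is derivable.

yes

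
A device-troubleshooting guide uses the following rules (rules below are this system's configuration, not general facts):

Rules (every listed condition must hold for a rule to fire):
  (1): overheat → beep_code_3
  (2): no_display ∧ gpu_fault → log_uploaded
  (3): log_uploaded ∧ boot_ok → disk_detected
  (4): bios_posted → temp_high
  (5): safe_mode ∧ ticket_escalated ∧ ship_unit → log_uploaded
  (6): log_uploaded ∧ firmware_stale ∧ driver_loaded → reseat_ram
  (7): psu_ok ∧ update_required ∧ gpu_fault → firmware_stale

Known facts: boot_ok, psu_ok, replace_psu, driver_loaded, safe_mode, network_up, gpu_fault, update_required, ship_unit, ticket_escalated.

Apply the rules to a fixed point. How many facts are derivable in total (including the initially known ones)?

14

Round 1: (5) [safe_mode ∧ ticket_escalated ∧ ship_unit → log_uploaded]; (7) [psu_ok ∧ update_required ∧ gpu_fault → firmware_stale]. New: log_uploaded, firmware_stale.
Round 2: (3) [log_uploaded ∧ boot_ok → disk_detected]; (6) [log_uploaded ∧ firmware_stale ∧ driver_loaded → reseat_ram]. New: disk_detected, reseat_ram.
Closure: {boot_ok, disk_detected, driver_loaded, firmware_stale, gpu_fault, log_uploaded, network_up, psu_ok, replace_psu, reseat_ram, safe_mode, ship_unit, ticket_escalated, update_required} — 14 facts.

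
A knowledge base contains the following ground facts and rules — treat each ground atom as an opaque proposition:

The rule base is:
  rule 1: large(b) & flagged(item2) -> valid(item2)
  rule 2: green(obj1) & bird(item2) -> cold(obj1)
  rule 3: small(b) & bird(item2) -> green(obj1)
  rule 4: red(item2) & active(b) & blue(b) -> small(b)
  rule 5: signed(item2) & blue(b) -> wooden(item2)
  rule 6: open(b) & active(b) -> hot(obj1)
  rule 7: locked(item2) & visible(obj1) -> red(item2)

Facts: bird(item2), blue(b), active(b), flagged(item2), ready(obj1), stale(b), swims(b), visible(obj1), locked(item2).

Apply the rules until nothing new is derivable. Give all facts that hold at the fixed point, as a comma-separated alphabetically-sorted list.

active(b), bird(item2), blue(b), cold(obj1), flagged(item2), green(obj1), locked(item2), ready(obj1), red(item2), small(b), stale(b), swims(b), visible(obj1)

[1] rule 7 [locked(item2) & visible(obj1) -> red(item2)]. ⇒ new: red(item2).
[2] rule 4 [red(item2) & active(b) & blue(b) -> small(b)]. ⇒ new: small(b).
[3] rule 3 [small(b) & bird(item2) -> green(obj1)]. ⇒ new: green(obj1).
[4] rule 2 [green(obj1) & bird(item2) -> cold(obj1)]. ⇒ new: cold(obj1).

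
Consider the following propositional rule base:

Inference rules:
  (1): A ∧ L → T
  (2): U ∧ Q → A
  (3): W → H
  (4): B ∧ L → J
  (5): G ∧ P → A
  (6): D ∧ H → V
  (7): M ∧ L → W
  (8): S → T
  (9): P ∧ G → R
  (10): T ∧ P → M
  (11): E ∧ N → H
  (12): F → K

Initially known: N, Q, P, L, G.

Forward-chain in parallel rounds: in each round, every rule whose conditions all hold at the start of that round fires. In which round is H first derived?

5

Round 1 fires (5), (9), giving A, R.
Round 2 fires (1), giving T.
Round 3 fires (10), giving M.
Round 4 fires (7), giving W.
Round 5 fires (3), giving H.
H first appears in round 5.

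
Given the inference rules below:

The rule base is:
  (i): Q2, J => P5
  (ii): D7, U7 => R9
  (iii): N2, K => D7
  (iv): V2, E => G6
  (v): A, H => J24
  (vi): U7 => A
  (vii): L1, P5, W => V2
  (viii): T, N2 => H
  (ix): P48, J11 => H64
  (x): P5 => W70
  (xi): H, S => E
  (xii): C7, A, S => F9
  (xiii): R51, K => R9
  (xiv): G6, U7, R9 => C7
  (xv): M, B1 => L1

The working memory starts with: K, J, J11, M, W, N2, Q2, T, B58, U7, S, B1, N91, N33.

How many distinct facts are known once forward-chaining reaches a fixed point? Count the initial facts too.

27

Round 1 fires (i), (iii), (vi), (viii), (xv), giving P5, D7, A, H, L1.
Round 2 fires (ii), (v), (vii), (x), (xi), giving R9, J24, V2, W70, E.
Round 3 fires (iv), giving G6.
Round 4 fires (xiv), giving C7.
Round 5 fires (xii), giving F9.
Closure: {A, B1, B58, C7, D7, E, F9, G6, H, J, J11, J24, K, L1, M, N2, N33, N91, P5, Q2, R9, S, T, U7, V2, W, W70} — 27 facts.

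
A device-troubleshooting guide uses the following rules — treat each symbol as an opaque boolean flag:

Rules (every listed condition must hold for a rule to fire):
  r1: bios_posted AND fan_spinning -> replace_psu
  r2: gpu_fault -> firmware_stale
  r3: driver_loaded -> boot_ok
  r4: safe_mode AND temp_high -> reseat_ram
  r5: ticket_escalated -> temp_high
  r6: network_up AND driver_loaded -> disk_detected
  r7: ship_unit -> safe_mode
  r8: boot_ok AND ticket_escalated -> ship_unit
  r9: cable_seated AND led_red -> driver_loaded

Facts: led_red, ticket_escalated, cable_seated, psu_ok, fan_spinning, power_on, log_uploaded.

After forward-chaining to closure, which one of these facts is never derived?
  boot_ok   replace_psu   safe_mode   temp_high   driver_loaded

[1] r5 [ticket_escalated -> temp_high]; r9 [cable_seated AND led_red -> driver_loaded]. ⇒ new: temp_high, driver_loaded.
[2] r3 [driver_loaded -> boot_ok]. ⇒ new: boot_ok.
[3] r8 [boot_ok AND ticket_escalated -> ship_unit]. ⇒ new: ship_unit.
[4] r7 [ship_unit -> safe_mode]. ⇒ new: safe_mode.
[5] r4 [safe_mode AND temp_high -> reseat_ram]. ⇒ new: reseat_ram.
Derived: boot_ok (round 2), temp_high (round 1), safe_mode (round 4), driver_loaded (round 1). replace_psu never appears in any round.

replace_psu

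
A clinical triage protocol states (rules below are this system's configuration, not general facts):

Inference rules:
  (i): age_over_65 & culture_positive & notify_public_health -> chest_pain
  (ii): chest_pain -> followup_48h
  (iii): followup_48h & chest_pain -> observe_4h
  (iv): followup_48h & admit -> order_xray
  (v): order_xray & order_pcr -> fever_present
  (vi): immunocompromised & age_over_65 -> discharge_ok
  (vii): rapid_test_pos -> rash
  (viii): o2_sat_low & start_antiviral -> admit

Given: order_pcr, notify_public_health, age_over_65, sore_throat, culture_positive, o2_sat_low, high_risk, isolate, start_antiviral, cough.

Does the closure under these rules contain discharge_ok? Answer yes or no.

no

[1] (i) [age_over_65 & culture_positive & notify_public_health -> chest_pain]; (viii) [o2_sat_low & start_antiviral -> admit]. ⇒ new: chest_pain, admit.
[2] (ii) [chest_pain -> followup_48h]. ⇒ new: followup_48h.
[3] (iii) [followup_48h & chest_pain -> observe_4h]; (iv) [followup_48h & admit -> order_xray]. ⇒ new: observe_4h, order_xray.
[4] (v) [order_xray & order_pcr -> fever_present]. ⇒ new: fever_present.
Fixed point reached. discharge_ok is concluded only by (vi); (vi) needs immunocompromised (never derived).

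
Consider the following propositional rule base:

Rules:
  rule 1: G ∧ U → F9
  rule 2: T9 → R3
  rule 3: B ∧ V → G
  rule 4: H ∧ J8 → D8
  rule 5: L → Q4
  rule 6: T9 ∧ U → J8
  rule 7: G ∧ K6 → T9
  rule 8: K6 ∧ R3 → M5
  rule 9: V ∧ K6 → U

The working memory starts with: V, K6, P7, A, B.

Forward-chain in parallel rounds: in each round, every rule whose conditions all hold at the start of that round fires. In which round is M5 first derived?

4

Round 1 — rule 3, rule 9, derive G, U.
Round 2 — rule 1, rule 7, derive F9, T9.
Round 3 — rule 2, rule 6, derive R3, J8.
Round 4 — rule 8, derive M5.
M5 first appears in round 4.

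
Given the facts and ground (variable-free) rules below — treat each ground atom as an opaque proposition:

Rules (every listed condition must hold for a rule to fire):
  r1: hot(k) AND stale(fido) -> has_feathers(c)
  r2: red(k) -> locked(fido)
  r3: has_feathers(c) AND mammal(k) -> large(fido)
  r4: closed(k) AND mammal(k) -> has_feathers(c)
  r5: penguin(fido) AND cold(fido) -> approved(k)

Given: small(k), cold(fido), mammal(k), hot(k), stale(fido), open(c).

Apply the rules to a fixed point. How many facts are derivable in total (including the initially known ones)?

8

Round 1 fires r1, giving has_feathers(c).
Round 2 fires r3, giving large(fido).
Closure: {cold(fido), has_feathers(c), hot(k), large(fido), mammal(k), open(c), small(k), stale(fido)} — 8 facts.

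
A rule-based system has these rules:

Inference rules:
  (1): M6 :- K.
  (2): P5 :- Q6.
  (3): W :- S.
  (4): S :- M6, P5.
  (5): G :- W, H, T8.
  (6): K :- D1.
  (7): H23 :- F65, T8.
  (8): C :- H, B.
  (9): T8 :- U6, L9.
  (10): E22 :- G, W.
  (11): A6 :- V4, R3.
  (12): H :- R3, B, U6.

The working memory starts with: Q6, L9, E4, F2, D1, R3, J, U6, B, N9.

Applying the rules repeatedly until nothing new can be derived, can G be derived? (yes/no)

Round 1: (2) [P5 :- Q6.]; (6) [K :- D1.]; (9) [T8 :- U6, L9.]; (12) [H :- R3, B, U6.]. Adds P5, K, T8, H.
Round 2: (1) [M6 :- K.]; (8) [C :- H, B.]. Adds M6, C.
Round 3: (4) [S :- M6, P5.]. Adds S.
Round 4: (3) [W :- S.]. Adds W.
Round 5: (5) [G :- W, H, T8.]. Adds G.
Round 6: (10) [E22 :- G, W.]. Adds E22.
G appears in round 5, so it is derivable.

yes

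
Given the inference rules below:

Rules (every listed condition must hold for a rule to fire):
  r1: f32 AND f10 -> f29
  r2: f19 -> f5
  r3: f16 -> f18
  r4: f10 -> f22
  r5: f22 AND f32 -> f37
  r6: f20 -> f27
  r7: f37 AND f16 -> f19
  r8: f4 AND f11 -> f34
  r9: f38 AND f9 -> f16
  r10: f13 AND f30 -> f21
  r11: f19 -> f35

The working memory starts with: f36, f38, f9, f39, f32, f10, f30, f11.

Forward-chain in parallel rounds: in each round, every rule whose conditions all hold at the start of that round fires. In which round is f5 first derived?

4

Round 1 fires r1, r4, r9, giving f29, f22, f16.
Round 2 fires r3, r5, giving f18, f37.
Round 3 fires r7, giving f19.
Round 4 fires r2, r11, giving f5, f35.
f5 first appears in round 4.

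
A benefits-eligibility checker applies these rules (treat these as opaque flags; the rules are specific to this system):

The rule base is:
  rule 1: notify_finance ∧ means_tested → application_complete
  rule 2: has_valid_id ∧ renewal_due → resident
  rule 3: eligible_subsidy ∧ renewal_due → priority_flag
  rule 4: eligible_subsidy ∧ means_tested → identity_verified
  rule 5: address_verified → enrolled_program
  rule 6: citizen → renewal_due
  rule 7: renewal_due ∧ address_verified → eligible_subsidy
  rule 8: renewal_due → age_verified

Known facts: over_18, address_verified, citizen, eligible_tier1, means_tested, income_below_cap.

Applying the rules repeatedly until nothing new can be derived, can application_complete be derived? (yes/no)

no

Round 1 fires rule 5, rule 6, giving enrolled_program, renewal_due.
Round 2 fires rule 7, rule 8, giving eligible_subsidy, age_verified.
Round 3 fires rule 3, rule 4, giving priority_flag, identity_verified.
Fixed point reached. application_complete is concluded only by rule 1; rule 1 needs notify_finance (never derived).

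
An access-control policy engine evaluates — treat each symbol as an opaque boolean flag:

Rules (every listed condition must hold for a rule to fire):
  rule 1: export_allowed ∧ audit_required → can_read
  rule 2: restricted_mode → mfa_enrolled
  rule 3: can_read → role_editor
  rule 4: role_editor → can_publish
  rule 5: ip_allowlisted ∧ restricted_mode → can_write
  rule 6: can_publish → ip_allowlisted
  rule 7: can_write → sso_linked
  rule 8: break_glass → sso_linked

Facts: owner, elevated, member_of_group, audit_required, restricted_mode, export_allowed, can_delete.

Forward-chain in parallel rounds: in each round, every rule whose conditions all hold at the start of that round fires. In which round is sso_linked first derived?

Round 1: rule 1 [export_allowed ∧ audit_required → can_read]; rule 2 [restricted_mode → mfa_enrolled]. New: can_read, mfa_enrolled.
Round 2: rule 3 [can_read → role_editor]. New: role_editor.
Round 3: rule 4 [role_editor → can_publish]. New: can_publish.
Round 4: rule 6 [can_publish → ip_allowlisted]. New: ip_allowlisted.
Round 5: rule 5 [ip_allowlisted ∧ restricted_mode → can_write]. New: can_write.
Round 6: rule 7 [can_write → sso_linked]. New: sso_linked.
sso_linked first appears in round 6.

6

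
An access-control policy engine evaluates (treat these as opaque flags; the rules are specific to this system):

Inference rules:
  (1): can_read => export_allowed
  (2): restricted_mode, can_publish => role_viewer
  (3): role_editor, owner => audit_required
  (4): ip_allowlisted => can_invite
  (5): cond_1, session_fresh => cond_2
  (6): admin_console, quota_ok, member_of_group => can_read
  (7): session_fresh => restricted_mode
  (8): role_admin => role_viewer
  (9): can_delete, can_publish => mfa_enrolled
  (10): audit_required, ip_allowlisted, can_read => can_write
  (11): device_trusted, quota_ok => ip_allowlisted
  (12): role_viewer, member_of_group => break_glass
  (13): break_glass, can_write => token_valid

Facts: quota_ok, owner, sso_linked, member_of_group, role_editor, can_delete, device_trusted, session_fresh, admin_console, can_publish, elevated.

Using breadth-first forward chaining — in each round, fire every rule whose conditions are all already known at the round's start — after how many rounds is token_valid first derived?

4

Round 1 fires (3), (6), (7), (9), (11), giving audit_required, can_read, restricted_mode, mfa_enrolled, ip_allowlisted.
Round 2 fires (1), (2), (4), (10), giving export_allowed, role_viewer, can_invite, can_write.
Round 3 fires (12), giving break_glass.
Round 4 fires (13), giving token_valid.
token_valid first appears in round 4.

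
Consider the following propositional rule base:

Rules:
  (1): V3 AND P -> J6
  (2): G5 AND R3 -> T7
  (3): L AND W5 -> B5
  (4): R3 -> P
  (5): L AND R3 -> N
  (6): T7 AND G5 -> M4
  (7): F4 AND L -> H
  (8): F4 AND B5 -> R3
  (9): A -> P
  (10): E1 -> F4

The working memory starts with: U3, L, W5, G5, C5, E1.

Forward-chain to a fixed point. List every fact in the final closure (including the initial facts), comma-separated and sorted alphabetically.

Round 1: (3) [L AND W5 -> B5]; (10) [E1 -> F4]. Adds B5, F4.
Round 2: (7) [F4 AND L -> H]; (8) [F4 AND B5 -> R3]. Adds H, R3.
Round 3: (2) [G5 AND R3 -> T7]; (4) [R3 -> P]; (5) [L AND R3 -> N]. Adds T7, P, N.
Round 4: (6) [T7 AND G5 -> M4]. Adds M4.

B5, C5, E1, F4, G5, H, L, M4, N, P, R3, T7, U3, W5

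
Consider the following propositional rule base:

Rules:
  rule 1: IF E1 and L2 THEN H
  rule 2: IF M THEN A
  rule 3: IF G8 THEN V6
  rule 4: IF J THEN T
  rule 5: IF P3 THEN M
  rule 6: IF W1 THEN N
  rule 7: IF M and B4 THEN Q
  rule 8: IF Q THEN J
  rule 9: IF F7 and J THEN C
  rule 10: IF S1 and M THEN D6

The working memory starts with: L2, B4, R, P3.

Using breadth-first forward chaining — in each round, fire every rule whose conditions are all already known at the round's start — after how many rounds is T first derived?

4

Round 1: rule 5 [IF P3 THEN M]. New: M.
Round 2: rule 2 [IF M THEN A]; rule 7 [IF M and B4 THEN Q]. New: A, Q.
Round 3: rule 8 [IF Q THEN J]. New: J.
Round 4: rule 4 [IF J THEN T]. New: T.
T first appears in round 4.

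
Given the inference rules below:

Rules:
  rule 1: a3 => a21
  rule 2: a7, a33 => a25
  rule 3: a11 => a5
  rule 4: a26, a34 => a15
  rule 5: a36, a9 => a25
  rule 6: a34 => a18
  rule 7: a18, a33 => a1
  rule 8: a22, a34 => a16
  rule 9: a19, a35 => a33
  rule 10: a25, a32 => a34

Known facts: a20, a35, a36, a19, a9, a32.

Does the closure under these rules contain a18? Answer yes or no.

Round 1 — rule 5, rule 9, derive a25, a33.
Round 2 — rule 10, derive a34.
Round 3 — rule 6, derive a18.
Round 4 — rule 7, derive a1.
a18 appears in round 3, so it is derivable.

yes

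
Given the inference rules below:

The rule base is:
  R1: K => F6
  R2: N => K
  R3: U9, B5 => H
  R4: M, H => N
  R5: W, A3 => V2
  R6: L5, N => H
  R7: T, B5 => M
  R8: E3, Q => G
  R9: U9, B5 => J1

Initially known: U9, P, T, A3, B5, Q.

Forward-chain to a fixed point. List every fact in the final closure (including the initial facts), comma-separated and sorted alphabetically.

Round 1: R3 [U9, B5 => H]; R7 [T, B5 => M]; R9 [U9, B5 => J1]. New: H, M, J1.
Round 2: R4 [M, H => N]. New: N.
Round 3: R2 [N => K]. New: K.
Round 4: R1 [K => F6]. New: F6.

A3, B5, F6, H, J1, K, M, N, P, Q, T, U9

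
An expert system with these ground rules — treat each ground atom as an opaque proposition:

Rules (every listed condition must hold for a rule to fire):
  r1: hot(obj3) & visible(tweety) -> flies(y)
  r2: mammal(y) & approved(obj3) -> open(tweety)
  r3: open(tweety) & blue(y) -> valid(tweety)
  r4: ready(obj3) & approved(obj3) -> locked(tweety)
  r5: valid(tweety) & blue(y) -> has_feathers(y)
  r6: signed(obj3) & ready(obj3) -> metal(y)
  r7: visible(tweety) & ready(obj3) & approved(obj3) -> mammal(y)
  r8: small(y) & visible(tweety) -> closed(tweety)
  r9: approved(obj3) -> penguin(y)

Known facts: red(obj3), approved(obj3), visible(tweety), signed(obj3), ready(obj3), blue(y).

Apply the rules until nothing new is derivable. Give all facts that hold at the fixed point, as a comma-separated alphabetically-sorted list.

Round 1: r4 [ready(obj3) & approved(obj3) -> locked(tweety)]; r6 [signed(obj3) & ready(obj3) -> metal(y)]; r7 [visible(tweety) & ready(obj3) & approved(obj3) -> mammal(y)]; r9 [approved(obj3) -> penguin(y)]. Adds locked(tweety), metal(y), mammal(y), penguin(y).
Round 2: r2 [mammal(y) & approved(obj3) -> open(tweety)]. Adds open(tweety).
Round 3: r3 [open(tweety) & blue(y) -> valid(tweety)]. Adds valid(tweety).
Round 4: r5 [valid(tweety) & blue(y) -> has_feathers(y)]. Adds has_feathers(y).

approved(obj3), blue(y), has_feathers(y), locked(tweety), mammal(y), metal(y), open(tweety), penguin(y), ready(obj3), red(obj3), signed(obj3), valid(tweety), visible(tweety)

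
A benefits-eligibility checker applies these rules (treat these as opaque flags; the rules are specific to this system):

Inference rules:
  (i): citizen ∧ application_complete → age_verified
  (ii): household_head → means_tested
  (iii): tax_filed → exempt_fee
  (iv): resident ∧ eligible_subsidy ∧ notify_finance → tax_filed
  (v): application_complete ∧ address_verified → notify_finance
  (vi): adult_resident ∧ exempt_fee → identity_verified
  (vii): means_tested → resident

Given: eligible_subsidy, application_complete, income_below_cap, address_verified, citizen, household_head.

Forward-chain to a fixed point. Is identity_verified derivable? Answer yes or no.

Round 1 fires (i), (ii), (v), giving age_verified, means_tested, notify_finance.
Round 2 fires (vii), giving resident.
Round 3 fires (iv), giving tax_filed.
Round 4 fires (iii), giving exempt_fee.
Fixed point reached. identity_verified is concluded only by (vi); (vi) needs adult_resident (never derived).

no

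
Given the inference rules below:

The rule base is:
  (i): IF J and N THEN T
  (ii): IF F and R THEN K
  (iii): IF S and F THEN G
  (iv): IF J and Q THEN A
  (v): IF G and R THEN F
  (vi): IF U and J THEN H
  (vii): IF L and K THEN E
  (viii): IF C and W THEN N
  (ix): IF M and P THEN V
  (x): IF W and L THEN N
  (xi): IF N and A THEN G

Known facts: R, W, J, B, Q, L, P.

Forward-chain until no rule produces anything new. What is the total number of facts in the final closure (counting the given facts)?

14

Round 1: (iv) [IF J and Q THEN A]; (x) [IF W and L THEN N]. New: A, N.
Round 2: (i) [IF J and N THEN T]; (xi) [IF N and A THEN G]. New: T, G.
Round 3: (v) [IF G and R THEN F]. New: F.
Round 4: (ii) [IF F and R THEN K]. New: K.
Round 5: (vii) [IF L and K THEN E]. New: E.
Closure: {A, B, E, F, G, J, K, L, N, P, Q, R, T, W} — 14 facts.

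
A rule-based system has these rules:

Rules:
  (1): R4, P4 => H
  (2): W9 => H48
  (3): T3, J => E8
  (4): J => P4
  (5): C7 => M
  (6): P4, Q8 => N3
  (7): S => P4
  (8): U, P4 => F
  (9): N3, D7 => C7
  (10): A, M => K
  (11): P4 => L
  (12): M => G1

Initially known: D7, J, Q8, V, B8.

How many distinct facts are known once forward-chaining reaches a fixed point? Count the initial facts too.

11

Round 1 fires (4), giving P4.
Round 2 fires (6), (11), giving N3, L.
Round 3 fires (9), giving C7.
Round 4 fires (5), giving M.
Round 5 fires (12), giving G1.
Closure: {B8, C7, D7, G1, J, L, M, N3, P4, Q8, V} — 11 facts.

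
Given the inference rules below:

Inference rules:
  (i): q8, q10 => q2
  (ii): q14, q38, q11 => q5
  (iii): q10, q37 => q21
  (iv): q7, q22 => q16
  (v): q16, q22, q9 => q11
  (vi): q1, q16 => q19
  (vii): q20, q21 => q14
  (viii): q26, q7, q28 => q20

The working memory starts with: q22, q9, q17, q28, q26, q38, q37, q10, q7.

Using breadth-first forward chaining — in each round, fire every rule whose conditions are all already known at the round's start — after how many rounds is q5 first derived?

Round 1: (iii) [q10, q37 => q21]; (iv) [q7, q22 => q16]; (viii) [q26, q7, q28 => q20]. New: q21, q16, q20.
Round 2: (v) [q16, q22, q9 => q11]; (vii) [q20, q21 => q14]. New: q11, q14.
Round 3: (ii) [q14, q38, q11 => q5]. New: q5.
q5 first appears in round 3.

3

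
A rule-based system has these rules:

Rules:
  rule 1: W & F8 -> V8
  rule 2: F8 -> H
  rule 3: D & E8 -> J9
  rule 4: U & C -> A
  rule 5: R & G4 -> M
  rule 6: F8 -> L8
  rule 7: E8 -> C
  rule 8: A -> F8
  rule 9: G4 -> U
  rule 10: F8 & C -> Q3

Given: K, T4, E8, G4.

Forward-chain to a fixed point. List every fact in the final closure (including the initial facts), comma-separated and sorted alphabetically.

A, C, E8, F8, G4, H, K, L8, Q3, T4, U

Round 1: rule 7 [E8 -> C]; rule 9 [G4 -> U]. Adds C, U.
Round 2: rule 4 [U & C -> A]. Adds A.
Round 3: rule 8 [A -> F8]. Adds F8.
Round 4: rule 2 [F8 -> H]; rule 6 [F8 -> L8]; rule 10 [F8 & C -> Q3]. Adds H, L8, Q3.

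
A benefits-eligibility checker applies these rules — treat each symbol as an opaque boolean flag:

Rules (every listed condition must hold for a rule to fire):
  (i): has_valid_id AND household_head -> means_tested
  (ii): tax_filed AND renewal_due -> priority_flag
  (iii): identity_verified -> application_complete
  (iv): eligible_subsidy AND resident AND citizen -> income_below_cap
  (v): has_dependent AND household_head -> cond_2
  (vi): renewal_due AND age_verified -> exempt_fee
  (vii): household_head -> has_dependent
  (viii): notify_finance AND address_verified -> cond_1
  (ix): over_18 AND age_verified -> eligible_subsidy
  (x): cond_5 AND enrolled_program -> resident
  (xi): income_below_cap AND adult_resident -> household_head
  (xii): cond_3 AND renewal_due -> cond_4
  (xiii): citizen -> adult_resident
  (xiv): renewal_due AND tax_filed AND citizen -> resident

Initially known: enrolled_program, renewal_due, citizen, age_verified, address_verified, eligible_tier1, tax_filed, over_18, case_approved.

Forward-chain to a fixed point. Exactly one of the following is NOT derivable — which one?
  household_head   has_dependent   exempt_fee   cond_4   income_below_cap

Round 1 — (ii), (vi), (ix), (xiii), (xiv), derive priority_flag, exempt_fee, eligible_subsidy, adult_resident, resident.
Round 2 — (iv), derive income_below_cap.
Round 3 — (xi), derive household_head.
Round 4 — (vii), derive has_dependent.
Round 5 — (v), derive cond_2.
Derived: has_dependent (round 4), household_head (round 3), exempt_fee (round 1), income_below_cap (round 2). cond_4 never appears in any round.

cond_4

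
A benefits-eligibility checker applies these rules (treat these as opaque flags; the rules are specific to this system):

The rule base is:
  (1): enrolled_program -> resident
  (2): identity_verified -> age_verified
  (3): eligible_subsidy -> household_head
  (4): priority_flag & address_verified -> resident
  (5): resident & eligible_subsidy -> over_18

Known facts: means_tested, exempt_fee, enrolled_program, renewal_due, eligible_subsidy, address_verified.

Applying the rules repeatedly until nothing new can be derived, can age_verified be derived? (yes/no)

no

[1] (1) [enrolled_program -> resident]; (3) [eligible_subsidy -> household_head]. ⇒ new: resident, household_head.
[2] (5) [resident & eligible_subsidy -> over_18]. ⇒ new: over_18.
Fixed point reached. age_verified is concluded only by (2); (2) needs identity_verified (never derived).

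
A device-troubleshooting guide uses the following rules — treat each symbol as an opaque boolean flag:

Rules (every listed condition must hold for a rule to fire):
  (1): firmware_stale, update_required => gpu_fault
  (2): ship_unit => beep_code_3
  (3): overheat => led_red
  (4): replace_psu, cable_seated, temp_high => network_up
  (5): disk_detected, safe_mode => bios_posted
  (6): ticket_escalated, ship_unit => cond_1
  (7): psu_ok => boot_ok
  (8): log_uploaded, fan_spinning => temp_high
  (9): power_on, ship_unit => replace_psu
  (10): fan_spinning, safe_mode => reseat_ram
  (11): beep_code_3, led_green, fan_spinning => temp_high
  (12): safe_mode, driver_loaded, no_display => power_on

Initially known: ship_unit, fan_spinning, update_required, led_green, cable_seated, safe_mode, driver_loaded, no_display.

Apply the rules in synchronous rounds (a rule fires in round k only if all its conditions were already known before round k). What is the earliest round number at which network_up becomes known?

3

Round 1: (2) [ship_unit => beep_code_3]; (10) [fan_spinning, safe_mode => reseat_ram]; (12) [safe_mode, driver_loaded, no_display => power_on]. New: beep_code_3, reseat_ram, power_on.
Round 2: (9) [power_on, ship_unit => replace_psu]; (11) [beep_code_3, led_green, fan_spinning => temp_high]. New: replace_psu, temp_high.
Round 3: (4) [replace_psu, cable_seated, temp_high => network_up]. New: network_up.
network_up first appears in round 3.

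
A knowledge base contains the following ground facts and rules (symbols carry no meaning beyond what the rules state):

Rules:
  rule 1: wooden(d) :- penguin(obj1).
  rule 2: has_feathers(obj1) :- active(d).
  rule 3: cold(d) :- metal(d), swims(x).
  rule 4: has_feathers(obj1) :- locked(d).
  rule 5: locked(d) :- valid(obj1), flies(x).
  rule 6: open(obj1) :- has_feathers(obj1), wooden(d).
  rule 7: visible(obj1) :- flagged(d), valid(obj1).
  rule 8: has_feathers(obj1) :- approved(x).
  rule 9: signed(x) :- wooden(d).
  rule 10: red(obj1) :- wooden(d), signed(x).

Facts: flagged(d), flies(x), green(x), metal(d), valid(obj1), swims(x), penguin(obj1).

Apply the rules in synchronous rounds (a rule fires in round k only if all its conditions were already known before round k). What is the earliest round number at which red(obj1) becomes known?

3

[1] rule 1 [wooden(d) :- penguin(obj1).]; rule 3 [cold(d) :- metal(d), swims(x).]; rule 5 [locked(d) :- valid(obj1), flies(x).]; rule 7 [visible(obj1) :- flagged(d), valid(obj1).]. ⇒ new: wooden(d), cold(d), locked(d), visible(obj1).
[2] rule 4 [has_feathers(obj1) :- locked(d).]; rule 9 [signed(x) :- wooden(d).]. ⇒ new: has_feathers(obj1), signed(x).
[3] rule 6 [open(obj1) :- has_feathers(obj1), wooden(d).]; rule 10 [red(obj1) :- wooden(d), signed(x).]. ⇒ new: open(obj1), red(obj1).
red(obj1) first appears in round 3.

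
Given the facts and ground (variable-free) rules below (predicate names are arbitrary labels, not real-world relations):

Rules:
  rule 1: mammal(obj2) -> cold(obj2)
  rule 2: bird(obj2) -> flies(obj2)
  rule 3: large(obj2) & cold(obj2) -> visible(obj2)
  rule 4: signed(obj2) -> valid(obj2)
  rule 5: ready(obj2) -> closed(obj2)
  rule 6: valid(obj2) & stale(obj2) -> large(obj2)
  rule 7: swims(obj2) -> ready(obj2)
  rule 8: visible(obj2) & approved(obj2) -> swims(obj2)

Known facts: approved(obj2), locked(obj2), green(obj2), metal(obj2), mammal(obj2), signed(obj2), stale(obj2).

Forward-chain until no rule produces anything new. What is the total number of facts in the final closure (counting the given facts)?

14

Round 1: rule 1 [mammal(obj2) -> cold(obj2)]; rule 4 [signed(obj2) -> valid(obj2)]. New: cold(obj2), valid(obj2).
Round 2: rule 6 [valid(obj2) & stale(obj2) -> large(obj2)]. New: large(obj2).
Round 3: rule 3 [large(obj2) & cold(obj2) -> visible(obj2)]. New: visible(obj2).
Round 4: rule 8 [visible(obj2) & approved(obj2) -> swims(obj2)]. New: swims(obj2).
Round 5: rule 7 [swims(obj2) -> ready(obj2)]. New: ready(obj2).
Round 6: rule 5 [ready(obj2) -> closed(obj2)]. New: closed(obj2).
Closure: {approved(obj2), closed(obj2), cold(obj2), green(obj2), large(obj2), locked(obj2), mammal(obj2), metal(obj2), ready(obj2), signed(obj2), stale(obj2), swims(obj2), valid(obj2), visible(obj2)} — 14 facts.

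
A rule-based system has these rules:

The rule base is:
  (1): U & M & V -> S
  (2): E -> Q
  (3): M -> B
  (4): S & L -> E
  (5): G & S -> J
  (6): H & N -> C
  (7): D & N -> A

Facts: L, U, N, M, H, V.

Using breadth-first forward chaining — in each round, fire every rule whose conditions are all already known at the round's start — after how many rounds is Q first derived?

Round 1: (1) [U & M & V -> S]; (3) [M -> B]; (6) [H & N -> C]. New: S, B, C.
Round 2: (4) [S & L -> E]. New: E.
Round 3: (2) [E -> Q]. New: Q.
Q first appears in round 3.

3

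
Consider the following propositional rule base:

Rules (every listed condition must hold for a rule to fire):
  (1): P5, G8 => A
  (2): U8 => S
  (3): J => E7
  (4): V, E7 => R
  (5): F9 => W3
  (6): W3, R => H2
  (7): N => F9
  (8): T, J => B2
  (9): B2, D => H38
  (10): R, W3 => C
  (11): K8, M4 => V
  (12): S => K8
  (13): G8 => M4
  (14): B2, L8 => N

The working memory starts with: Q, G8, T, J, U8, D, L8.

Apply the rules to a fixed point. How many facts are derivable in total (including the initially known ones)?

20

Round 1: (2) [U8 => S]; (3) [J => E7]; (8) [T, J => B2]; (13) [G8 => M4]. Adds S, E7, B2, M4.
Round 2: (9) [B2, D => H38]; (12) [S => K8]; (14) [B2, L8 => N]. Adds H38, K8, N.
Round 3: (7) [N => F9]; (11) [K8, M4 => V]. Adds F9, V.
Round 4: (4) [V, E7 => R]; (5) [F9 => W3]. Adds R, W3.
Round 5: (6) [W3, R => H2]; (10) [R, W3 => C]. Adds H2, C.
Closure: {B2, C, D, E7, F9, G8, H2, H38, J, K8, L8, M4, N, Q, R, S, T, U8, V, W3} — 20 facts.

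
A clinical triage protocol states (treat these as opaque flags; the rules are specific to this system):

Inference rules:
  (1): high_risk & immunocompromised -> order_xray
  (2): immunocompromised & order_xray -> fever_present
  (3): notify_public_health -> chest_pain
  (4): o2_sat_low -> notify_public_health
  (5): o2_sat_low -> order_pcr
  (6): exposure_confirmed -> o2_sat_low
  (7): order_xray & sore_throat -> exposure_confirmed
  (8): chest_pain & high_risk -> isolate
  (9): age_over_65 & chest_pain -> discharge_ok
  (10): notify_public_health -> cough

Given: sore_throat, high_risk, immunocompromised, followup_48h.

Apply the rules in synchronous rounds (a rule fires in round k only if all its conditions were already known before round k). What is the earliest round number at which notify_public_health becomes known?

4

Round 1 — (1), derive order_xray.
Round 2 — (2), (7), derive fever_present, exposure_confirmed.
Round 3 — (6), derive o2_sat_low.
Round 4 — (4), (5), derive notify_public_health, order_pcr.
notify_public_health first appears in round 4.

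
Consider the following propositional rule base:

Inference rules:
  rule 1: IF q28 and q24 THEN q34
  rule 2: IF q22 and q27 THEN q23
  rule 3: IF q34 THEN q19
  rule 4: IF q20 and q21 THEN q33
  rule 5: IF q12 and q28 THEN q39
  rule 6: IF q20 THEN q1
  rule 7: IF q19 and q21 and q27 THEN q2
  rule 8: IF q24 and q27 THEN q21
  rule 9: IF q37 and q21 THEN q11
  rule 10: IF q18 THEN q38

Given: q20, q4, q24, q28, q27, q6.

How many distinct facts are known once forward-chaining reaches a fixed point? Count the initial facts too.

12

Round 1 — rule 1, rule 6, rule 8, derive q34, q1, q21.
Round 2 — rule 3, rule 4, derive q19, q33.
Round 3 — rule 7, derive q2.
Closure: {q1, q19, q2, q20, q21, q24, q27, q28, q33, q34, q4, q6} — 12 facts.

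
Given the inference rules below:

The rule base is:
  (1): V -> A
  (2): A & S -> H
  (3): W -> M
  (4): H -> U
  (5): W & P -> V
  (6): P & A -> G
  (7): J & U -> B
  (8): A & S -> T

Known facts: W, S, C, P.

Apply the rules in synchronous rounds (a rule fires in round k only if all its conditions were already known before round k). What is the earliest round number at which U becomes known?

Round 1 fires (3), (5), giving M, V.
Round 2 fires (1), giving A.
Round 3 fires (2), (6), (8), giving H, G, T.
Round 4 fires (4), giving U.
U first appears in round 4.

4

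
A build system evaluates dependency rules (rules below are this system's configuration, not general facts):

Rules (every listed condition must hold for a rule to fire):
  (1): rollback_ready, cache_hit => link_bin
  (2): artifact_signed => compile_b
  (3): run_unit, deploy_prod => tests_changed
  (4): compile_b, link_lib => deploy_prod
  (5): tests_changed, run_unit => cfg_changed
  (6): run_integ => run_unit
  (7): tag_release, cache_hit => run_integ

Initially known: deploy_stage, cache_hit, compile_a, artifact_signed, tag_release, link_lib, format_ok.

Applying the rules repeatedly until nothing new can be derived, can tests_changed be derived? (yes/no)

Round 1 fires (2), (7), giving compile_b, run_integ.
Round 2 fires (4), (6), giving deploy_prod, run_unit.
Round 3 fires (3), giving tests_changed.
Round 4 fires (5), giving cfg_changed.
tests_changed appears in round 3, so it is derivable.

yes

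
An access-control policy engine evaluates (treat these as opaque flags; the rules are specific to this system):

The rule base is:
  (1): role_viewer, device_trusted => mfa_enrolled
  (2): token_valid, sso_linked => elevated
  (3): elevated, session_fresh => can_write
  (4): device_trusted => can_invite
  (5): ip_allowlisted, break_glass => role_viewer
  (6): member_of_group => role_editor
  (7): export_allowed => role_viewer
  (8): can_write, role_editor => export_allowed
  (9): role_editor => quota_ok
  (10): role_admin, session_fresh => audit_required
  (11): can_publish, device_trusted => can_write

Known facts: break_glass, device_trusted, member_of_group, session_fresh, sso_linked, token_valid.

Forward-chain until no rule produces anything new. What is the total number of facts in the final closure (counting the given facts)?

14

Round 1 fires (2), (4), (6), giving elevated, can_invite, role_editor.
Round 2 fires (3), (9), giving can_write, quota_ok.
Round 3 fires (8), giving export_allowed.
Round 4 fires (7), giving role_viewer.
Round 5 fires (1), giving mfa_enrolled.
Closure: {break_glass, can_invite, can_write, device_trusted, elevated, export_allowed, member_of_group, mfa_enrolled, quota_ok, role_editor, role_viewer, session_fresh, sso_linked, token_valid} — 14 facts.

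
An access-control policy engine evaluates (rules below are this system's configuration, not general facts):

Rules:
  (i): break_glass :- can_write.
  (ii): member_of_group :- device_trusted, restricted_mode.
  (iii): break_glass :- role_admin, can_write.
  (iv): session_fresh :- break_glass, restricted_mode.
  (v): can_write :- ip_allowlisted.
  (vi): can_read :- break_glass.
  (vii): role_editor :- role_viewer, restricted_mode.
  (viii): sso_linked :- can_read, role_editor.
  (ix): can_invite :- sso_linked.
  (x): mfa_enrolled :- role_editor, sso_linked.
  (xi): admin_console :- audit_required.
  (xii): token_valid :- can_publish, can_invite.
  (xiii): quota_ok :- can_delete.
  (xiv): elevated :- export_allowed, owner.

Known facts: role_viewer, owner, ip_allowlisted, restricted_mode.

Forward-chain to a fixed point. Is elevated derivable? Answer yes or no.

no

[1] (v) [can_write :- ip_allowlisted.]; (vii) [role_editor :- role_viewer, restricted_mode.]. ⇒ new: can_write, role_editor.
[2] (i) [break_glass :- can_write.]. ⇒ new: break_glass.
[3] (iv) [session_fresh :- break_glass, restricted_mode.]; (vi) [can_read :- break_glass.]. ⇒ new: session_fresh, can_read.
[4] (viii) [sso_linked :- can_read, role_editor.]. ⇒ new: sso_linked.
[5] (ix) [can_invite :- sso_linked.]; (x) [mfa_enrolled :- role_editor, sso_linked.]. ⇒ new: can_invite, mfa_enrolled.
Fixed point reached. elevated is concluded only by (xiv); (xiv) needs export_allowed (never derived).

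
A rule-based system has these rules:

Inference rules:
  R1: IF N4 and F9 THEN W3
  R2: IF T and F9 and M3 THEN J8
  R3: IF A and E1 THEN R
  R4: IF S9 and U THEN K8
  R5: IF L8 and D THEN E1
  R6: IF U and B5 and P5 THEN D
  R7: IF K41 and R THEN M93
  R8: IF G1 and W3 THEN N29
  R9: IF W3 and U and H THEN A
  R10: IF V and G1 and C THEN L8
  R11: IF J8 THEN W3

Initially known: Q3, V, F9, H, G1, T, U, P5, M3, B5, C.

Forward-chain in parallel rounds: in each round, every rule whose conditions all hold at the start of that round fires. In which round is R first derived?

Round 1: R2 [IF T and F9 and M3 THEN J8]; R6 [IF U and B5 and P5 THEN D]; R10 [IF V and G1 and C THEN L8]. New: J8, D, L8.
Round 2: R5 [IF L8 and D THEN E1]; R11 [IF J8 THEN W3]. New: E1, W3.
Round 3: R8 [IF G1 and W3 THEN N29]; R9 [IF W3 and U and H THEN A]. New: N29, A.
Round 4: R3 [IF A and E1 THEN R]. New: R.
R first appears in round 4.

4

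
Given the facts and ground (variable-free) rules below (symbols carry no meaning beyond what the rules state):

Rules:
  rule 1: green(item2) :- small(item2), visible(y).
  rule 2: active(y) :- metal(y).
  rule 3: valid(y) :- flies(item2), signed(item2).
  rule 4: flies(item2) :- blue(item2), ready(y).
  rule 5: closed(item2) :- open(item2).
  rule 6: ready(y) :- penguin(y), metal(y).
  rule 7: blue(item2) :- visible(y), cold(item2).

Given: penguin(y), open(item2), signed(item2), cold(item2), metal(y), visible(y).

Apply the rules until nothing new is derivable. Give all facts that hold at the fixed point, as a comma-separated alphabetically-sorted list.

Round 1 fires rule 2, rule 5, rule 6, rule 7, giving active(y), closed(item2), ready(y), blue(item2).
Round 2 fires rule 4, giving flies(item2).
Round 3 fires rule 3, giving valid(y).

active(y), blue(item2), closed(item2), cold(item2), flies(item2), metal(y), open(item2), penguin(y), ready(y), signed(item2), valid(y), visible(y)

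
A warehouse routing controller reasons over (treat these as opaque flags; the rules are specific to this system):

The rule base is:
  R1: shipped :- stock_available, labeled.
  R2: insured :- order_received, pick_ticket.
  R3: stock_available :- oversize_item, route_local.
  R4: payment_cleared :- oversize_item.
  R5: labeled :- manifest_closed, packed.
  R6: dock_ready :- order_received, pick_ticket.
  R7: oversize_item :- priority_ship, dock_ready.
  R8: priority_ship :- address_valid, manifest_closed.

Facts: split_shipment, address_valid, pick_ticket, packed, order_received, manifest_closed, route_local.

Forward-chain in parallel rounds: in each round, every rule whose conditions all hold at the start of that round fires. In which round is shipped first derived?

Round 1 — R2, R5, R6, R8, derive insured, labeled, dock_ready, priority_ship.
Round 2 — R7, derive oversize_item.
Round 3 — R3, R4, derive stock_available, payment_cleared.
Round 4 — R1, derive shipped.
shipped first appears in round 4.

4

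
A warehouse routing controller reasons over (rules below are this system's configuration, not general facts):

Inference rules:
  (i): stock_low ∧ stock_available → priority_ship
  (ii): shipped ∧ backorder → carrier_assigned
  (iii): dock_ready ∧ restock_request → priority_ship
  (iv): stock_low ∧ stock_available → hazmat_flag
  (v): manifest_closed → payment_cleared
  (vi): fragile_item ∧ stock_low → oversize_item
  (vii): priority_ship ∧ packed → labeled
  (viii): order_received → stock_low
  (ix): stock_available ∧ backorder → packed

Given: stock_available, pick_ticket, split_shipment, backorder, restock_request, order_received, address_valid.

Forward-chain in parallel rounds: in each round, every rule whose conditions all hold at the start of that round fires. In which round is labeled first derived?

3

Round 1: (viii) [order_received → stock_low]; (ix) [stock_available ∧ backorder → packed]. Adds stock_low, packed.
Round 2: (i) [stock_low ∧ stock_available → priority_ship]; (iv) [stock_low ∧ stock_available → hazmat_flag]. Adds priority_ship, hazmat_flag.
Round 3: (vii) [priority_ship ∧ packed → labeled]. Adds labeled.
labeled first appears in round 3.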